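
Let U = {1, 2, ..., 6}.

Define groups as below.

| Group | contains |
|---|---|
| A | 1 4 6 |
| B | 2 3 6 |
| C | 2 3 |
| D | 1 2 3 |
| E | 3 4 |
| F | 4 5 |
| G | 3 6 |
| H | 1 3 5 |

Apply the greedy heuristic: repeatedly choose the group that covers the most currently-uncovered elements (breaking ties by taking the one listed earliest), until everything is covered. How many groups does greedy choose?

Greedy: pick A (covers 3 new) → pick B (covers 2 new) → pick F (covers 1 new). Total picks: 3.

3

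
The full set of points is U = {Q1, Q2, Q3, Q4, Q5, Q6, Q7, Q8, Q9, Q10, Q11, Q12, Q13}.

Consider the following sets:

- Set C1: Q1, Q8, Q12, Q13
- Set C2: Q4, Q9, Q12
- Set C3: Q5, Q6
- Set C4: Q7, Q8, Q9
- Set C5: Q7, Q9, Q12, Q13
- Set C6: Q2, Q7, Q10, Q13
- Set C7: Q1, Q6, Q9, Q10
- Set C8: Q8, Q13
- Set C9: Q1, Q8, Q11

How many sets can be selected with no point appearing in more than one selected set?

4

C2, C3, C6, C9 are pairwise disjoint (C2={Q4,Q9,Q12}; C3={Q5,Q6}; C6={Q2,Q7,Q10,Q13}; C9={Q1,Q8,Q11}).
Every remaining set overlaps one of these, and no 5 of the listed sets are pairwise disjoint, so 4 is the maximum.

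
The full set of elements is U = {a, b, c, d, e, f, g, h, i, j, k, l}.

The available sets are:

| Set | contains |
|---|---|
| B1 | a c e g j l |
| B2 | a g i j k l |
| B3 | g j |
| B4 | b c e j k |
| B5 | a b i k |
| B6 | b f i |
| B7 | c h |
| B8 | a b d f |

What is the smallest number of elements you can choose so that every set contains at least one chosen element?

Take T = {b, c, g}. Each listed set contains at least one of these, so T is a hitting set of size 3.
The sets B3, B7, B8 are pairwise disjoint, so any hitting set needs a separate element for each — at least 3. Hence 3 is optimal.

3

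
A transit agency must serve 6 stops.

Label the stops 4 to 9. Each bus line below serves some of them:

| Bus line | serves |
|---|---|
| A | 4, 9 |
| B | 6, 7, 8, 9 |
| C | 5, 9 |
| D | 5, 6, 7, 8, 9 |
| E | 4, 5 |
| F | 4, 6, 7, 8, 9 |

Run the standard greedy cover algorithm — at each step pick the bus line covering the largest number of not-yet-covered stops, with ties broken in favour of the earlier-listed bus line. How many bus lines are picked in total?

2

Greedy: pick D (covers 5 new) → pick A (covers 1 new). Total picks: 2.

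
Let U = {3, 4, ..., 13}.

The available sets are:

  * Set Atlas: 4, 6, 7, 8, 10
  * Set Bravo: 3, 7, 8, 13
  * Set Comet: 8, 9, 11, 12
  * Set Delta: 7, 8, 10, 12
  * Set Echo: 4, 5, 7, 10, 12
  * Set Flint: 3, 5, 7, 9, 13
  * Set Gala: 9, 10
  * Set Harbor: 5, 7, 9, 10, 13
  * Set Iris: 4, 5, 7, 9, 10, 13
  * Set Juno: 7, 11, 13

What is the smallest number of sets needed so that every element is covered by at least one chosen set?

3

Atlas and Comet and Flint together: Atlas ∪ Comet ∪ Flint = {3, 4, 5, 6, 7, 8, 9, 10, 11, 12, 13} — every element is covered.
Only Atlas contains 6, so Atlas is forced; the remaining 6 elements need at least 2 more sets (each remaining set adds at most 4) — so at least 3 sets are needed, and 3 is optimal.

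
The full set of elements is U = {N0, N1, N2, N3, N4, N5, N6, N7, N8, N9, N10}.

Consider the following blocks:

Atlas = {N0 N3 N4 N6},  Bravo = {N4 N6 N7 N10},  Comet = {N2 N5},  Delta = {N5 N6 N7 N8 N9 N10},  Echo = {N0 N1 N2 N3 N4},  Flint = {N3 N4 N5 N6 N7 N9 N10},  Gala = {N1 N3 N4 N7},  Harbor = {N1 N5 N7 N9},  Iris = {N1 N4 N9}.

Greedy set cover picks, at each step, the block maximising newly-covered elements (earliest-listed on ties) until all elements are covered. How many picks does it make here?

3

Greedy: pick Flint (covers 7 new) → pick Echo (covers 3 new) → pick Delta (covers 1 new). Total picks: 3.
(The true minimum cover uses only 2 blocks, so greedy is not optimal here.)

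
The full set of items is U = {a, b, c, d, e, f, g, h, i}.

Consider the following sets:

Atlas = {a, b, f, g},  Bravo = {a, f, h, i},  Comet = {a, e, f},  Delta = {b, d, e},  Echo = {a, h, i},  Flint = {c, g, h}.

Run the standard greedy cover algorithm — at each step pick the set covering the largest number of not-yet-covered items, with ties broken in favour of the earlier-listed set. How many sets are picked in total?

4

Greedy: pick Atlas (covers 4 new) → pick Bravo (covers 2 new) → pick Delta (covers 2 new) → pick Flint (covers 1 new). Total picks: 4.
(The true minimum cover uses only 3 sets, so greedy is not optimal here.)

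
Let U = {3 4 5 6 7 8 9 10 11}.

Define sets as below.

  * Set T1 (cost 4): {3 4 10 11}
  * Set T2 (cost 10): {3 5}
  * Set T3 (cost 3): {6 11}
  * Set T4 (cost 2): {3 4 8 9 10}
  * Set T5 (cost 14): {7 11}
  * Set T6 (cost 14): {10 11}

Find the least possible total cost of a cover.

T2, T3, T4, T5 together cover every item (T2 ∪ T3 ∪ T4 ∪ T5 = {3, 4, 5, 6, 7, 8, 9, 10, 11}); total cost 10 + 3 + 2 + 14 = 29.
No covering selection has total cost below 29.

29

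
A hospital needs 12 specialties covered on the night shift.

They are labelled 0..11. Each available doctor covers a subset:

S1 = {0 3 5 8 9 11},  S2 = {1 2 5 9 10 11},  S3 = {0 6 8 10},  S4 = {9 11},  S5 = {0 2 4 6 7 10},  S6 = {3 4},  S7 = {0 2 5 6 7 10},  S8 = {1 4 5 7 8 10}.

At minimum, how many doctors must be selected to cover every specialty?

S1 and S5 and S8 together: S1 ∪ S5 ∪ S8 = {0, 1, 2, 3, 4, 5, 6, 7, 8, 9, 10, 11} — every specialty is covered.
No 2 of the 8 doctors cover everything (all 28 combinations miss at least one specialty), so 3 is optimal.

3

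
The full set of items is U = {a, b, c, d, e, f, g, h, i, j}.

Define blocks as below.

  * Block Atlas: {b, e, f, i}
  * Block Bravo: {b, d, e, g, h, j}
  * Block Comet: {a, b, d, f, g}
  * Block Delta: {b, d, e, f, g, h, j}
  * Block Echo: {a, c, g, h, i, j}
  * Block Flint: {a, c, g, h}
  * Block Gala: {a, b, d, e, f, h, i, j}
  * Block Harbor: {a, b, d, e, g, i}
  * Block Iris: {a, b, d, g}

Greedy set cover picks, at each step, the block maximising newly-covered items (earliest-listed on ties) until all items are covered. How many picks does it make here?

Greedy: pick Gala (covers 8 new) → pick Echo (covers 2 new). Total picks: 2.

2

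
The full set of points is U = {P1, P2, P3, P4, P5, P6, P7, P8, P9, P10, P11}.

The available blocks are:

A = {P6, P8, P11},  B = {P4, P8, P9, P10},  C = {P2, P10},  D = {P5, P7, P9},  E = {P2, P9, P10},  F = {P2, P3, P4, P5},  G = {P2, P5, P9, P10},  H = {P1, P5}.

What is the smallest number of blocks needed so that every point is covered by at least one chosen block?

A and D and E and F and H together: A ∪ D ∪ E ∪ F ∪ H = {P1, P2, P3, P4, P5, P6, P7, P8, P9, P10, P11} — every point is covered.
No 4 of the 8 blocks cover everything (all 70 combinations miss at least one point), so 5 is optimal.

5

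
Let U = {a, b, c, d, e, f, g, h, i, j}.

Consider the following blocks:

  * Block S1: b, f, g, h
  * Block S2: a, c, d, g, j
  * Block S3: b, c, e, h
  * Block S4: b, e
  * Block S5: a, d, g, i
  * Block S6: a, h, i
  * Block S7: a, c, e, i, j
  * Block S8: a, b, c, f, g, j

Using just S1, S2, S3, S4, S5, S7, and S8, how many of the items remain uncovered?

0

Union of S1, S2, S3, S4, S5, S7, S8 = {a, b, c, d, e, f, g, h, i, j} — that's every item, so 0 are uncovered.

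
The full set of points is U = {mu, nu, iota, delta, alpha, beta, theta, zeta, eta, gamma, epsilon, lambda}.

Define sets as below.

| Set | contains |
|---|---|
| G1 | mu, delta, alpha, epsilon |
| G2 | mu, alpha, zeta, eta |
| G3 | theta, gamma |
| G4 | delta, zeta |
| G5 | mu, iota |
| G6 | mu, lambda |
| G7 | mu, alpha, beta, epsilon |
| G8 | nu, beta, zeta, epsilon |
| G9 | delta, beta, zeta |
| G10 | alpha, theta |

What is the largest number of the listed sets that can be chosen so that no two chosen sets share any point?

3

G6, G9, G10 are pairwise disjoint (G6={mu,lambda}; G9={delta,beta,zeta}; G10={alpha,theta}).
Every remaining set overlaps one of these, and no 4 of the listed sets are pairwise disjoint, so 3 is the maximum.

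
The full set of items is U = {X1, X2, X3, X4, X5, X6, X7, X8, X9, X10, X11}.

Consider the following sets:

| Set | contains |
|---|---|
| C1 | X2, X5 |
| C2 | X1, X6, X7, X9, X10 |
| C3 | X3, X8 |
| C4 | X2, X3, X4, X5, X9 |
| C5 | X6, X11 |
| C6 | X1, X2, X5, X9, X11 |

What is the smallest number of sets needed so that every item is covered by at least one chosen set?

C2 and C3 and C4 and C5 together: C2 ∪ C3 ∪ C4 ∪ C5 = {X1, X2, X3, X4, X5, X6, X7, X8, X9, X10, X11} — every item is covered.
No 3 of the 6 sets cover everything (all 20 combinations miss at least one item), so 4 is optimal.

4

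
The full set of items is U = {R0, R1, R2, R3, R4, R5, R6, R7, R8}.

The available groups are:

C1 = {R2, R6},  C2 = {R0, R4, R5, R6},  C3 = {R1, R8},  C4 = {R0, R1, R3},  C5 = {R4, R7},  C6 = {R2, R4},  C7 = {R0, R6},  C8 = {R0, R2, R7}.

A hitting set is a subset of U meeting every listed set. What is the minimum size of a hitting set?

The 4 items {R1, R2, R6, R7} hit every group.
No choice of 3 items meets every group, so 4 is the minimum.

4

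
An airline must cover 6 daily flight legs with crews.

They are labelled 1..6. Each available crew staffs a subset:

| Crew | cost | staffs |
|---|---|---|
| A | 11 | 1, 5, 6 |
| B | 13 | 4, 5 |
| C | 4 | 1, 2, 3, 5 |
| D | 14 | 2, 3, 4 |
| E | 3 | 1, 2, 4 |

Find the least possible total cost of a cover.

A, C, E together cover every leg (A ∪ C ∪ E = {1, 2, 3, 4, 5, 6}); total cost 11 + 4 + 3 = 18.
No covering selection has total cost below 18.

18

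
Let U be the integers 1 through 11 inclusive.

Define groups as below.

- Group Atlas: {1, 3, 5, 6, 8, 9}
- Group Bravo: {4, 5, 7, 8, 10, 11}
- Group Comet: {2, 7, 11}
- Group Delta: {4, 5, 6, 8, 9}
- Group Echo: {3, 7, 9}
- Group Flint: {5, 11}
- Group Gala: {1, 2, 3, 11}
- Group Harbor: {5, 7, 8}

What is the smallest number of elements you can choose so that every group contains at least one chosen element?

3

Take H = {2, 5, 9}. Each listed group contains at least one of these, so H is a hitting set of size 3.
No choice of 2 elements meets every group, so 3 is the minimum.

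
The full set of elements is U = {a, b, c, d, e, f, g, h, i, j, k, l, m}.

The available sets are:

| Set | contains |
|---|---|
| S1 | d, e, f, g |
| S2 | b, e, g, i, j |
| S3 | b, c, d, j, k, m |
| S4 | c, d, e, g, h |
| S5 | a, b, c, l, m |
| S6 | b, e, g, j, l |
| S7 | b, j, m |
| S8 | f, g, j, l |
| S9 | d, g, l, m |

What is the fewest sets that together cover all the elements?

5

Take {S1, S2, S3, S4, S5}. Their union is {a, b, c, d, e, f, g, h, i, j, k, l, m}, which is all 13 elements.
No 4 of the 9 sets cover everything (all 126 combinations miss at least one element), so 5 is optimal.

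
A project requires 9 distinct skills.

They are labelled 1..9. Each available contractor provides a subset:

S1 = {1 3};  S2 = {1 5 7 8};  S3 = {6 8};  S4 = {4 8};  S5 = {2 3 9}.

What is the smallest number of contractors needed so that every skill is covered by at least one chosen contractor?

4

S2 and S3 and S4 and S5 together: S2 ∪ S3 ∪ S4 ∪ S5 = {1, 2, 3, 4, 5, 6, 7, 8, 9} — every skill is covered.
Only S4 contains 4, so S4 is forced; the remaining 7 skills need at least 3 more contractors (each remaining contractor adds at most 3) — so at least 4 contractors are needed, and 4 is optimal.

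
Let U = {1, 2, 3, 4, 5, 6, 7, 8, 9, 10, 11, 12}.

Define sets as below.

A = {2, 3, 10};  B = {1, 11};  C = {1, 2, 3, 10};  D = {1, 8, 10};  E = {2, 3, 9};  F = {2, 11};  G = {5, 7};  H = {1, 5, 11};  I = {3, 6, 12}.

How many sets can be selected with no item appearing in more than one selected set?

4

D, F, G, I are pairwise disjoint (D={1,8,10}; F={2,11}; G={5,7}; I={3,6,12}).
Every remaining set overlaps one of these, and no 5 of the listed sets are pairwise disjoint, so 4 is the maximum.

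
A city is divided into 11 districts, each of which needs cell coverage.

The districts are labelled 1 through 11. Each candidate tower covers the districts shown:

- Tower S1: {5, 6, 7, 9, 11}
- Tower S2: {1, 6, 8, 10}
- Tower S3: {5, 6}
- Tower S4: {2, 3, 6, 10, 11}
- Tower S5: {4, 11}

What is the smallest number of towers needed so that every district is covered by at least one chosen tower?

4

S1 and S2 and S4 and S5 together: S1 ∪ S2 ∪ S4 ∪ S5 = {1, 2, 3, 4, 5, 6, 7, 8, 9, 10, 11} — every district is covered.
Only S5 contains 4, so S5 is forced; the remaining 9 districts need at least 3 more towers (each remaining tower adds at most 4) — so at least 4 towers are needed, and 4 is optimal.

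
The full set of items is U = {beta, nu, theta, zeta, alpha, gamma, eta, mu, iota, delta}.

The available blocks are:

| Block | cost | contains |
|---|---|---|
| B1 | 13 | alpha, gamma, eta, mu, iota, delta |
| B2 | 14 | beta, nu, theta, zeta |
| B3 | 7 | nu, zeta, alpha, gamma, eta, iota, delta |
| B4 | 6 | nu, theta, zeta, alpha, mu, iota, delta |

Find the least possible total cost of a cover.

B1, B2 together cover every item (B1 ∪ B2 = {beta, nu, theta, zeta, alpha, gamma, eta, mu, iota, delta}); total cost 13 + 14 = 27.
No covering selection has total cost below 27.

27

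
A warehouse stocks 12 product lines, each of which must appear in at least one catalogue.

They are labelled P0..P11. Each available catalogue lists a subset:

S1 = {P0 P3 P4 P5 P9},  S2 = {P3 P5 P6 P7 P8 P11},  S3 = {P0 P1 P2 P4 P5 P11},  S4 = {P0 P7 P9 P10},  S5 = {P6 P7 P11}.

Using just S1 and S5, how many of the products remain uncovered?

4

Union of S1, S5 = {P0, P3, P4, P5, P6, P7, P9, P11}.
Not covered: P1, P2, P8, P10 — 4 products.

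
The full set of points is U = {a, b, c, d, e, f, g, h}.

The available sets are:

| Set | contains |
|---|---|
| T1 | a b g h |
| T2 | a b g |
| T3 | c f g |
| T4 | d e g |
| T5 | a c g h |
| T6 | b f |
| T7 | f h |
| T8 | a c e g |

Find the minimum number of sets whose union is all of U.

3

T1 and T3 and T4 together: T1 ∪ T3 ∪ T4 = {a, b, c, d, e, f, g, h} — every point is covered.
Only T4 contains d, so T4 is forced; the remaining 5 points need at least 2 more sets (each remaining set adds at most 3) — so at least 3 sets are needed, and 3 is optimal.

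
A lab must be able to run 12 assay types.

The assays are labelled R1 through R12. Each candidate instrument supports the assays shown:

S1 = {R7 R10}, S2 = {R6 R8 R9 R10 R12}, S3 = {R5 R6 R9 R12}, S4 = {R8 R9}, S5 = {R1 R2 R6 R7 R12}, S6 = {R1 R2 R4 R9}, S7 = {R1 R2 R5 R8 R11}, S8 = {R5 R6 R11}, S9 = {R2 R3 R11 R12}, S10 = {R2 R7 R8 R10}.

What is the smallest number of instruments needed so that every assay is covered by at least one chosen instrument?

4

S3 and S6 and S9 and S10 together: S3 ∪ S6 ∪ S9 ∪ S10 = {R1, R2, R3, R4, R5, R6, R7, R8, R9, R10, R11, R12} — every assay is covered.
No 3 of the 10 instruments cover everything (all 120 combinations miss at least one assay), so 4 is optimal.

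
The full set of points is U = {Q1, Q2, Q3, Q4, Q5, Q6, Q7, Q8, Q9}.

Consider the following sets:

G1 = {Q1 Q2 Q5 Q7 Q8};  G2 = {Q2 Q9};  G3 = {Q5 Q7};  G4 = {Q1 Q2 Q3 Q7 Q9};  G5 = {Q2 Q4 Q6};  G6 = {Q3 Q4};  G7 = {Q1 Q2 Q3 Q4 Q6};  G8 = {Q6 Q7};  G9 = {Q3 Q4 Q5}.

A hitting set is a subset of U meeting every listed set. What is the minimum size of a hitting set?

H = {Q2, Q3, Q7} meets every set (each contains at least one member of H), and |H| = 3.
The sets G2, G6, G8 are pairwise disjoint, so any hitting set needs a separate point for each — at least 3. Hence 3 is optimal.

3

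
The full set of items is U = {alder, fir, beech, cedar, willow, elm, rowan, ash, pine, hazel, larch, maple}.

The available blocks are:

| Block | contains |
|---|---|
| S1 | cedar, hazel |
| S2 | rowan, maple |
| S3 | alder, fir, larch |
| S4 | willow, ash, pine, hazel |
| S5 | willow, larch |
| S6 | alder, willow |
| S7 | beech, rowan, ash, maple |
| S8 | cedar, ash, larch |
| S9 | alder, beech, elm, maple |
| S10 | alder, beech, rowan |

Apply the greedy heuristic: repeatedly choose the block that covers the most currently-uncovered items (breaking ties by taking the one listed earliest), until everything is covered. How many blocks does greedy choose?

Greedy: pick S4 (covers 4 new) → pick S9 (covers 4 new) → pick S3 (covers 2 new) → pick S1 (covers 1 new) → pick S2 (covers 1 new). Total picks: 5.

5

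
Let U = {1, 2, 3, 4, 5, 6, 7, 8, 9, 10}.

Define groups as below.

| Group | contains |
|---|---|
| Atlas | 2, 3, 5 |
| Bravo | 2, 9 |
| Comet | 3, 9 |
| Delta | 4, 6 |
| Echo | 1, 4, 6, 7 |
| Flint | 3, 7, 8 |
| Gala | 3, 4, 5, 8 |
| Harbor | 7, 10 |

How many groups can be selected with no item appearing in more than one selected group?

3

Bravo, Gala, Harbor are pairwise disjoint (Bravo={2,9}; Gala={3,4,5,8}; Harbor={7,10}).
Every remaining group overlaps one of these, and no 4 of the listed groups are pairwise disjoint, so 3 is the maximum.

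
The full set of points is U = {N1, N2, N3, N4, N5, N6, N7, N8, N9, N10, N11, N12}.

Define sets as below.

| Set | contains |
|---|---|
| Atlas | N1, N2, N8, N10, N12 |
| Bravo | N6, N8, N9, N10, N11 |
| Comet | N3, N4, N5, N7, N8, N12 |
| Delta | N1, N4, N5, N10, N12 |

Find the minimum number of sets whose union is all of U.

3

Atlas, Bravo, and Comet cover everything between them: the union {N1, N2, N3, N4, N5, N6, N7, N8, N9, N10, N11, N12} is all of U.
Only Atlas contains N2, so Atlas is forced; the remaining 7 points need at least 2 more sets (each remaining set adds at most 4) — so at least 3 sets are needed, and 3 is optimal.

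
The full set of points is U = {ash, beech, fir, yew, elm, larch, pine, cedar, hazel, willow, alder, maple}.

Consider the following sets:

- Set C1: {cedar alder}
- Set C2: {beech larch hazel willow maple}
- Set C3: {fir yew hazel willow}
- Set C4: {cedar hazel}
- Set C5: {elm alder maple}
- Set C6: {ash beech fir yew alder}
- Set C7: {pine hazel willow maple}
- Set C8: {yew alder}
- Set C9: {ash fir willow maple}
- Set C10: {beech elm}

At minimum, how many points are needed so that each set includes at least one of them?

4

H = {beech, yew, cedar, maple} meets every set (each contains at least one member of H), and |H| = 4.
The sets C4, C8, C9, C10 are pairwise disjoint, so any hitting set needs a separate point for each — at least 4. Hence 4 is optimal.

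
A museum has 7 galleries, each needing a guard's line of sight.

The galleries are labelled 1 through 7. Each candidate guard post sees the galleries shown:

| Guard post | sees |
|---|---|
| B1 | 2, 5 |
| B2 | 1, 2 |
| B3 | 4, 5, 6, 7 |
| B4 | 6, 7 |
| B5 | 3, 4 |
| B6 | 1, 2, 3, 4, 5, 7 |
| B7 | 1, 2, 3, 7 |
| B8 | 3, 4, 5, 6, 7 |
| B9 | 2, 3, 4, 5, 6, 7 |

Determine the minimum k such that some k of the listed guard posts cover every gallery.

2

Take {B7, B8}. Their union is {1, 2, 3, 4, 5, 6, 7}, which is all 7 galleries.
No single guard post has all 7 galleries (the largest, B6, has 6), so 2 is optimal.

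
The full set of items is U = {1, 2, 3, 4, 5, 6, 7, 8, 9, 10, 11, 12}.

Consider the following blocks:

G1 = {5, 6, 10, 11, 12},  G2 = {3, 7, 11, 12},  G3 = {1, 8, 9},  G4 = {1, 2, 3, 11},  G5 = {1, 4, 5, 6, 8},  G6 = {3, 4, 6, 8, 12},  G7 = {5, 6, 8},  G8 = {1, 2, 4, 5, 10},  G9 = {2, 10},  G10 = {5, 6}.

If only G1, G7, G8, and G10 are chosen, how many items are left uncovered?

Union of G1, G7, G8, G10 = {1, 2, 4, 5, 6, 8, 10, 11, 12}.
Not covered: 3, 7, 9 — 3 items.

3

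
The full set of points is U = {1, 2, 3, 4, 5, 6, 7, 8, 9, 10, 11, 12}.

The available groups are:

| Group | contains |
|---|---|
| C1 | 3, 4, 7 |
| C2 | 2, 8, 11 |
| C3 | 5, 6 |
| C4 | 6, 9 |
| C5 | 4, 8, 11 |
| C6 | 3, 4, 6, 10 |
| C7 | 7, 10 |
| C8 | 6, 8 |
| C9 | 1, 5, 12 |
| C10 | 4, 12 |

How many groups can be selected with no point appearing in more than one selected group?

C2, C4, C7, C9 are pairwise disjoint (C2={2,8,11}; C4={6,9}; C7={7,10}; C9={1,5,12}).
Every remaining group overlaps one of these, and no 5 of the listed groups are pairwise disjoint, so 4 is the maximum.

4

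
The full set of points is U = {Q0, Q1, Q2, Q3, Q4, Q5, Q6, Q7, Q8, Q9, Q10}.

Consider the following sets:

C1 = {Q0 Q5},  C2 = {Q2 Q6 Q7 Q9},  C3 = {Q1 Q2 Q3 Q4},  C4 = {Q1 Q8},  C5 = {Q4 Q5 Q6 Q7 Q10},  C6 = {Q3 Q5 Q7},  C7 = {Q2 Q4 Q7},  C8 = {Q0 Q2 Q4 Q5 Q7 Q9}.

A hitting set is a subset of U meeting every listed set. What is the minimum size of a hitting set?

3

Take H = {Q1, Q5, Q7}. Each listed set contains at least one of these, so H is a hitting set of size 3.
The sets C1, C4, C7 are pairwise disjoint, so any hitting set needs a separate point for each — at least 3. Hence 3 is optimal.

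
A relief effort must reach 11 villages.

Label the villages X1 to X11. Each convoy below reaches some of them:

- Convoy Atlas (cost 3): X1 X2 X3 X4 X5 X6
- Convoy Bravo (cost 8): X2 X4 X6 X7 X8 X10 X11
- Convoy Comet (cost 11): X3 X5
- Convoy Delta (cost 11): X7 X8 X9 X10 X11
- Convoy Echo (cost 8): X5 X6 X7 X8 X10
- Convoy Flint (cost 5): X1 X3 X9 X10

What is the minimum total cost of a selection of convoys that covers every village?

14

Atlas, Delta together cover every village (Atlas ∪ Delta = {X1, X2, X3, X4, X5, X6, X7, X8, X9, X10, X11}); total cost 3 + 11 = 14.
The greedy pick Atlas, Bravo, Flint costs 16; no covering selection beats 14.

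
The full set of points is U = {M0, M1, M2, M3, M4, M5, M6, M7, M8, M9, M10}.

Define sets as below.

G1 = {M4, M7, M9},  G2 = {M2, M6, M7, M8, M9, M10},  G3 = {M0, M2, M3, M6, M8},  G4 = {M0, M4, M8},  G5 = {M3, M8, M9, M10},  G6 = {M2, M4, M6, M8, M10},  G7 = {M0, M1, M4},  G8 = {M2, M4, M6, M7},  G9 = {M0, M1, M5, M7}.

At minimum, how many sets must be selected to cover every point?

G5 and G8 and G9 together: G5 ∪ G8 ∪ G9 = {M0, M1, M2, M3, M4, M5, M6, M7, M8, M9, M10} — every point is covered.
Only G9 contains M5, so G9 is forced; the remaining 7 points need at least 2 more sets (each remaining set adds at most 5) — so at least 3 sets are needed, and 3 is optimal.

3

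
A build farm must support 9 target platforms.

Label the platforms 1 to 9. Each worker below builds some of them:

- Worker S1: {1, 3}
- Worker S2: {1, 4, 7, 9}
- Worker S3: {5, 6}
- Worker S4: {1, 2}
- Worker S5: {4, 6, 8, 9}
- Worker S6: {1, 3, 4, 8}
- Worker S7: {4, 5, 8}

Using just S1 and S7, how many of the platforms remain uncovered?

4

Union of S1, S7 = {1, 3, 4, 5, 8}.
Not covered: 2, 6, 7, 9 — 4 platforms.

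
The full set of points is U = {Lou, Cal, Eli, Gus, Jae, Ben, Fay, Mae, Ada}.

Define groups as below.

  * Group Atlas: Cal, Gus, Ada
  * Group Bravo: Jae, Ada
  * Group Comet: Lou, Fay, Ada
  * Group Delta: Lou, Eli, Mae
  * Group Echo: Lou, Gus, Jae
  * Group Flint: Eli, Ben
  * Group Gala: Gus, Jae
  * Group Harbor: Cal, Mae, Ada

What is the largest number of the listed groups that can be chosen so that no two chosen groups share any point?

3

Echo, Flint, Harbor are pairwise disjoint (Echo={Lou,Gus,Jae}; Flint={Eli,Ben}; Harbor={Cal,Mae,Ada}).
Every remaining group overlaps one of these, and no 4 of the listed groups are pairwise disjoint, so 3 is the maximum.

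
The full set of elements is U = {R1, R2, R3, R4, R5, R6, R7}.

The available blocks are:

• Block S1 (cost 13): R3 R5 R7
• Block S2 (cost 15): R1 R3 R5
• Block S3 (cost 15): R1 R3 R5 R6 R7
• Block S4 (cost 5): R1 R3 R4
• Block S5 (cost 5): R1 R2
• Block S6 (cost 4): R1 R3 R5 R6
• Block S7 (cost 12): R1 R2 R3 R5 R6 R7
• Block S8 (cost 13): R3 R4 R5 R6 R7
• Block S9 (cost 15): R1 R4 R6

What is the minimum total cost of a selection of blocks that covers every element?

17

S4, S7 together cover every element (S4 ∪ S7 = {R1, R2, R3, R4, R5, R6, R7}); total cost 5 + 12 = 17.
The greedy pick S6, S4, S5, S7 costs 26; no covering selection beats 17.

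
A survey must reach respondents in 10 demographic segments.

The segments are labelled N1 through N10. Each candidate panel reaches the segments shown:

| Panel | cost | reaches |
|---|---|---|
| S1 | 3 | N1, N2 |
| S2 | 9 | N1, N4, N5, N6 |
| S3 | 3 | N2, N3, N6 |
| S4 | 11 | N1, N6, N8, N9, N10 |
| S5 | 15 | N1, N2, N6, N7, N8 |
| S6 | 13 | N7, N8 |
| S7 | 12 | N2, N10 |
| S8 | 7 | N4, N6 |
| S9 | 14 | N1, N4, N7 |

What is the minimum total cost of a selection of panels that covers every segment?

36

S2, S3, S4, S6 together cover every segment (S2 ∪ S3 ∪ S4 ∪ S6 = {N1, N2, N3, N4, N5, N6, N7, N8, N9, N10}); total cost 9 + 3 + 11 + 13 = 36.
No covering selection has total cost below 36.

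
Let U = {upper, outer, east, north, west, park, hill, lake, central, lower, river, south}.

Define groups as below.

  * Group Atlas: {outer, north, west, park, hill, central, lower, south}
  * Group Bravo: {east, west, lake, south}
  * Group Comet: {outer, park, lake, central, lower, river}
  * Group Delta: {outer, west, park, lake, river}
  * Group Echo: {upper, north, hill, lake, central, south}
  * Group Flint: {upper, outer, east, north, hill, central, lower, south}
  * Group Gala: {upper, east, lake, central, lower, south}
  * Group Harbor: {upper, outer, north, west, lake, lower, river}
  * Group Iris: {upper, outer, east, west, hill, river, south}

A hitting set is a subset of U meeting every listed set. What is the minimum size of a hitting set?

2

H = {outer, lake} meets every group (each contains at least one member of H), and |H| = 2.
No single point lies in every group, so at least 2 are needed and 2 is optimal.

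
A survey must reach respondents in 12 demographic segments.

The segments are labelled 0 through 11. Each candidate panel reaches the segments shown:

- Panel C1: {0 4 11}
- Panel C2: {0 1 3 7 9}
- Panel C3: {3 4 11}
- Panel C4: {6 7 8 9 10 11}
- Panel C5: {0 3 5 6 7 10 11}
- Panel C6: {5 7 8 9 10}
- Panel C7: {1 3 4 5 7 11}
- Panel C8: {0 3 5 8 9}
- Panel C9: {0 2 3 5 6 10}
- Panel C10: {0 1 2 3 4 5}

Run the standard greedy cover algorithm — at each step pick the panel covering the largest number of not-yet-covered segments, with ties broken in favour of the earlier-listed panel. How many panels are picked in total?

Greedy: pick C5 (covers 7 new) → pick C10 (covers 3 new) → pick C4 (covers 2 new). Total picks: 3.
(The true minimum cover uses only 2 panels, so greedy is not optimal here.)

3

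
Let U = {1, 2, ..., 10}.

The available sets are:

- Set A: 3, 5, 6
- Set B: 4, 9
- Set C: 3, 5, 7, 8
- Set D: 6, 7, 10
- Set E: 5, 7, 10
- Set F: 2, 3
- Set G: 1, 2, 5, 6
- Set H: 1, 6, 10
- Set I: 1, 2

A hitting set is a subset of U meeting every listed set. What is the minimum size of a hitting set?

The 4 items {1, 3, 7, 9} hit every set.
No choice of 3 items meets every set, so 4 is the minimum.

4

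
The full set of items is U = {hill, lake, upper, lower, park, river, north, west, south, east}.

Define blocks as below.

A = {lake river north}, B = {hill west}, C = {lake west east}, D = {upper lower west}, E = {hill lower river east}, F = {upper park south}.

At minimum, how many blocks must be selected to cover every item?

A and C and E and F together: A ∪ C ∪ E ∪ F = {hill, lake, upper, lower, park, river, north, west, south, east} — every item is covered.
Only A contains north, so A is forced; the remaining 7 items need at least 3 more blocks (each remaining block adds at most 3) — so at least 4 blocks are needed, and 4 is optimal.

4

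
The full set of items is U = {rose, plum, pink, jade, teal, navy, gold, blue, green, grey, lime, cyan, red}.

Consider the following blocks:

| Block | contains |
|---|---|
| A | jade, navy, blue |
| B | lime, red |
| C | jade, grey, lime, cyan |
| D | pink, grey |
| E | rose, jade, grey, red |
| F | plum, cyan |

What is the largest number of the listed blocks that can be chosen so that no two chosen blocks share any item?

4

A, B, D, F are pairwise disjoint (A={jade,navy,blue}; B={lime,red}; D={pink,grey}; F={plum,cyan}).
Every remaining block overlaps one of these, and no 5 of the listed blocks are pairwise disjoint, so 4 is the maximum.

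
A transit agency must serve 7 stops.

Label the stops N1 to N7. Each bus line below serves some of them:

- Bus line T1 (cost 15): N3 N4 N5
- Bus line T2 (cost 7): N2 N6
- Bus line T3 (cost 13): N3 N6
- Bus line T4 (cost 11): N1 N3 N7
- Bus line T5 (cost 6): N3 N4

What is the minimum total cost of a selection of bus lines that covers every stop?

33

T1, T2, T4 together cover every stop (T1 ∪ T2 ∪ T4 = {N1, N2, N3, N4, N5, N6, N7}); total cost 15 + 7 + 11 = 33.
The greedy pick T5, T2, T4, T1 costs 39; no covering selection beats 33.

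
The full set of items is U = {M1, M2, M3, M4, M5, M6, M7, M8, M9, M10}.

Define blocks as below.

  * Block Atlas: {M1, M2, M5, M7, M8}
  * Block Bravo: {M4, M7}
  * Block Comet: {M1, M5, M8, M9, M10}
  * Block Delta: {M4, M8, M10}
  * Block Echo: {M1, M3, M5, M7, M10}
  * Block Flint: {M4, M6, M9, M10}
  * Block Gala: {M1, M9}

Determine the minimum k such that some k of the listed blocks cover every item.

3

Atlas and Echo and Flint together: Atlas ∪ Echo ∪ Flint = {M1, M2, M3, M4, M5, M6, M7, M8, M9, M10} — every item is covered.
Only Atlas contains M2, so Atlas is forced; the remaining 5 items need at least 2 more blocks (each remaining block adds at most 4) — so at least 3 blocks are needed, and 3 is optimal.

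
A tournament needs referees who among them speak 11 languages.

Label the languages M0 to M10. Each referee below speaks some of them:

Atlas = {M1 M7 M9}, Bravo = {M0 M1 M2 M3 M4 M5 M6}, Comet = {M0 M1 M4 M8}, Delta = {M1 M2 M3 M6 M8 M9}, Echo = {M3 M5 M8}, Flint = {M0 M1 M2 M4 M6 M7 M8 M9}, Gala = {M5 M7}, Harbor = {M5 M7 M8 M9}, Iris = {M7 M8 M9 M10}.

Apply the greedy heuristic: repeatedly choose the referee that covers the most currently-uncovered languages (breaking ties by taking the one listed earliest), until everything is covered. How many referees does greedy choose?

Greedy: pick Flint (covers 8 new) → pick Bravo (covers 2 new) → pick Iris (covers 1 new). Total picks: 3.
(The true minimum cover uses only 2 referees, so greedy is not optimal here.)

3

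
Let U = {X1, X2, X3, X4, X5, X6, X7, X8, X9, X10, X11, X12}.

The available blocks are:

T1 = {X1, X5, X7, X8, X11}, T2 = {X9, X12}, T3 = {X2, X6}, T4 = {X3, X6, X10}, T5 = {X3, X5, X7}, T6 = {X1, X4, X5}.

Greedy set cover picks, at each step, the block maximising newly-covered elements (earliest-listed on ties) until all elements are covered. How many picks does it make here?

5

Greedy: pick T1 (covers 5 new) → pick T4 (covers 3 new) → pick T2 (covers 2 new) → pick T3 (covers 1 new) → pick T6 (covers 1 new). Total picks: 5.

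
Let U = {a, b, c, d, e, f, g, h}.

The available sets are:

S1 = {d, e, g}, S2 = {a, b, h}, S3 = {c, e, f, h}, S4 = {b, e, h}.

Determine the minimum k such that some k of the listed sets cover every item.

Take {S1, S2, S3}. Their union is {a, b, c, d, e, f, g, h}, which is all 8 items.
Only S2 contains a, so S2 is forced; the remaining 5 items need at least 2 more sets (each remaining set adds at most 3) — so at least 3 sets are needed, and 3 is optimal.

3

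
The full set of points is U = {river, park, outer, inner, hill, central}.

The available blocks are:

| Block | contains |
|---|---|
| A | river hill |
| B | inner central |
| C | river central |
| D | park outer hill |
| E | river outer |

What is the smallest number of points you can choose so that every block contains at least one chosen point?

3

Take H = {river, inner, hill}. Each listed block contains at least one of these, so H is a hitting set of size 3.
No choice of 2 points meets every block, so 3 is the minimum.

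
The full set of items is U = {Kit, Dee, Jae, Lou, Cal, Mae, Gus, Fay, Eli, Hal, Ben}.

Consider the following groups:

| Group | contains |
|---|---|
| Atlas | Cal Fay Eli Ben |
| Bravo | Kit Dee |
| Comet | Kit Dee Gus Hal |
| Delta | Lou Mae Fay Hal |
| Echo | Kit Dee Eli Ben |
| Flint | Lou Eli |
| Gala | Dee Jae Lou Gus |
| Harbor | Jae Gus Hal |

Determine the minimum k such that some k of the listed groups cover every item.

4

Atlas and Delta and Echo and Harbor together: Atlas ∪ Delta ∪ Echo ∪ Harbor = {Kit, Dee, Jae, Lou, Cal, Mae, Gus, Fay, Eli, Hal, Ben} — every item is covered.
No 3 of the 8 groups cover everything (all 56 combinations miss at least one item), so 4 is optimal.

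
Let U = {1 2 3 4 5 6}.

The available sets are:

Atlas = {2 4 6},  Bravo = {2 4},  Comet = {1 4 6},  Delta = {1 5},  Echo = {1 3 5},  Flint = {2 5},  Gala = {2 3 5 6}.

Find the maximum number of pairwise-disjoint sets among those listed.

2

Atlas, Delta are pairwise disjoint (Atlas={2,4,6}; Delta={1,5}).
Every remaining set overlaps one of these, and no 3 of the listed sets are pairwise disjoint, so 2 is the maximum.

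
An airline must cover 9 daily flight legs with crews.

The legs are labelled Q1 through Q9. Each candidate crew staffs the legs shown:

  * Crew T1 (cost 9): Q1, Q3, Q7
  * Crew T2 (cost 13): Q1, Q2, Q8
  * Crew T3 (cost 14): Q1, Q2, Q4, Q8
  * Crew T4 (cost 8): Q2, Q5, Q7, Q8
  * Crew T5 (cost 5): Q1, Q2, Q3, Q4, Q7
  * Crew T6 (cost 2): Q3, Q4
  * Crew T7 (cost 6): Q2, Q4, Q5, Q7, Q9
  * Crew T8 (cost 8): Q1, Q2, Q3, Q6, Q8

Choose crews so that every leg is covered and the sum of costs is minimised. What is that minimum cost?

14

T7, T8 together cover every leg (T7 ∪ T8 = {Q1, Q2, Q3, Q4, Q5, Q6, Q7, Q8, Q9}); total cost 6 + 8 = 14.
The greedy pick T5, T7, T8 costs 19; no covering selection beats 14.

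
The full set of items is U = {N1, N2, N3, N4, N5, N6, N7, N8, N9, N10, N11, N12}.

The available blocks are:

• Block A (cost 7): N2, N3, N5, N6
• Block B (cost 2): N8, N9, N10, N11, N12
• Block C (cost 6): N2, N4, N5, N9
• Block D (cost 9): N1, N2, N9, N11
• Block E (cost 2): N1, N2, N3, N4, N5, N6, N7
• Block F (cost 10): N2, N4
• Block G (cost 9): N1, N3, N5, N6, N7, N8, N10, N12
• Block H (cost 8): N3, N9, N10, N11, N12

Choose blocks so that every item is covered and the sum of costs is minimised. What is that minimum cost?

B, E together cover every item (B ∪ E = {N1, N2, N3, N4, N5, N6, N7, N8, N9, N10, N11, N12}); total cost 2 + 2 = 4.
No covering selection has total cost below 4.

4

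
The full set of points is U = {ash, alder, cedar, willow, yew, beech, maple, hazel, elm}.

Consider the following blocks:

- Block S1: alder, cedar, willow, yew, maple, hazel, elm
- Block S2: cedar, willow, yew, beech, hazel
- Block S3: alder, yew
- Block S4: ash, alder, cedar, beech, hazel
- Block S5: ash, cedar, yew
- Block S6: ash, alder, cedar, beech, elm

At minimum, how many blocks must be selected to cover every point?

S1 and S4 together: S1 ∪ S4 = {ash, alder, cedar, willow, yew, beech, maple, hazel, elm} — every point is covered.
No single block has all 9 points (the largest, S1, has 7), so 2 is optimal.

2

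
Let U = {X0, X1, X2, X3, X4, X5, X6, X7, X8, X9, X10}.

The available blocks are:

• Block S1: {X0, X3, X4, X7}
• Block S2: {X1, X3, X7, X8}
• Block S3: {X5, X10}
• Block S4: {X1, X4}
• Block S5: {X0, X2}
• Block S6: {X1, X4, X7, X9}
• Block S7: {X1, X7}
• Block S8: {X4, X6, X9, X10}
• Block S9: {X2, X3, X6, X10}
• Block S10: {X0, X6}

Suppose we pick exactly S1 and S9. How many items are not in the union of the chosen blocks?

Union of S1, S9 = {X0, X2, X3, X4, X6, X7, X10}.
Not covered: X1, X5, X8, X9 — 4 items.

4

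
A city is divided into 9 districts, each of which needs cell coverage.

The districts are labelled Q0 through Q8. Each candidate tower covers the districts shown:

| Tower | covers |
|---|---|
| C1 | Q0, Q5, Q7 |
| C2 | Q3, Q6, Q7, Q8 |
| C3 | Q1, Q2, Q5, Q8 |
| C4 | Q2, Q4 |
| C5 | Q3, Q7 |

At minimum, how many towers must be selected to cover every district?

Take {C1, C2, C3, C4}. Their union is {Q0, Q1, Q2, Q3, Q4, Q5, Q6, Q7, Q8}, which is all 9 districts.
No 3 of the 5 towers cover everything (all 10 combinations miss at least one district), so 4 is optimal.

4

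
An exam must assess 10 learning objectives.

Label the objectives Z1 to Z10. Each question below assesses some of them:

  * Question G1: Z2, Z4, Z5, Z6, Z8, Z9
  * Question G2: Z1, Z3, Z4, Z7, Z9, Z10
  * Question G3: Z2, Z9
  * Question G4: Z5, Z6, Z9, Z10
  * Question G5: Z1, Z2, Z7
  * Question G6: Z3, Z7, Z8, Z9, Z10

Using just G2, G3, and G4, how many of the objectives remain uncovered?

1

Union of G2, G3, G4 = {Z1, Z2, Z3, Z4, Z5, Z6, Z7, Z9, Z10}.
Not covered: Z8 — 1 objective.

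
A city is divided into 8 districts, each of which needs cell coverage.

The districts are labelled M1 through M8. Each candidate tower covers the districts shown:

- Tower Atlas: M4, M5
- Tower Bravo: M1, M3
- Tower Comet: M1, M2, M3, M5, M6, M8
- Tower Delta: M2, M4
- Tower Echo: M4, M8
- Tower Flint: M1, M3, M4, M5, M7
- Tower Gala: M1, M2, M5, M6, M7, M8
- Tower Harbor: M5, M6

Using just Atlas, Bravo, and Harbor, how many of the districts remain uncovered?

3

Union of Atlas, Bravo, Harbor = {M1, M3, M4, M5, M6}.
Not covered: M2, M7, M8 — 3 districts.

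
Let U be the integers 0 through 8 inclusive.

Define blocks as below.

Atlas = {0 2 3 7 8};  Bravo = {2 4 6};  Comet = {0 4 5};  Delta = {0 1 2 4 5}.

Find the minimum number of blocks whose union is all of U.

Take {Atlas, Bravo, Delta}. Their union is {0, 1, 2, 3, 4, 5, 6, 7, 8}, which is all 9 items.
Only Delta contains 1, so Delta is forced; the remaining 4 items need at least 2 more blocks (each remaining block adds at most 3) — so at least 3 blocks are needed, and 3 is optimal.

3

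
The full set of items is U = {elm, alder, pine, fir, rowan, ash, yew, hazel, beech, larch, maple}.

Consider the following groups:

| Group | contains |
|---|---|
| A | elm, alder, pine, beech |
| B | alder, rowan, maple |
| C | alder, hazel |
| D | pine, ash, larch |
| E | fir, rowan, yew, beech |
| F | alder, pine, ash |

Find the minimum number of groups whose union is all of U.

5

Take {A, B, C, D, E}. Their union is {elm, alder, pine, fir, rowan, ash, yew, hazel, beech, larch, maple}, which is all 11 items.
No 4 of the 6 groups cover everything (all 15 combinations miss at least one item), so 5 is optimal.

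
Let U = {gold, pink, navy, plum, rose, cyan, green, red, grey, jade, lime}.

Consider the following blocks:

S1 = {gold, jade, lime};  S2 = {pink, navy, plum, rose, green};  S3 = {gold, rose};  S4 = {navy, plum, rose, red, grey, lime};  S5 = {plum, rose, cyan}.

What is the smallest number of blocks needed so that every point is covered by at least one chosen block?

4

S1 and S2 and S4 and S5 together: S1 ∪ S2 ∪ S4 ∪ S5 = {gold, pink, navy, plum, rose, cyan, green, red, grey, jade, lime} — every point is covered.
Only S4 contains red, so S4 is forced; the remaining 5 points need at least 3 more blocks (each remaining block adds at most 2) — so at least 4 blocks are needed, and 4 is optimal.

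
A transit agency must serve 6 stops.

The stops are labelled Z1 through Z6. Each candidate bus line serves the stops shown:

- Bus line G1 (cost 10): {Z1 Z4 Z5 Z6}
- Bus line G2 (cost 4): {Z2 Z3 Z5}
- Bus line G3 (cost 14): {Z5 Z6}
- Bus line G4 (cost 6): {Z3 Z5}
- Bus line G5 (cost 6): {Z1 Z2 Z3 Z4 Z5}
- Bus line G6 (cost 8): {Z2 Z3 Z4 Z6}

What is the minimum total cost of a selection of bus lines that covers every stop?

G5, G6 together cover every stop (G5 ∪ G6 = {Z1, Z2, Z3, Z4, Z5, Z6}); total cost 6 + 8 = 14.
No covering selection has total cost below 14.

14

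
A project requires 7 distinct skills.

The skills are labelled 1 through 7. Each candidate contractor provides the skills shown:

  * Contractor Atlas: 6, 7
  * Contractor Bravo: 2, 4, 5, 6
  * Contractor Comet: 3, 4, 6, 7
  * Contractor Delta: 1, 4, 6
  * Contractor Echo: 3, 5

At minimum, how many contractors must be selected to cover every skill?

Bravo and Comet and Delta together: Bravo ∪ Comet ∪ Delta = {1, 2, 3, 4, 5, 6, 7} — every skill is covered.
Only Delta contains 1, so Delta is forced; the remaining 4 skills need at least 2 more contractors (each remaining contractor adds at most 2) — so at least 3 contractors are needed, and 3 is optimal.

3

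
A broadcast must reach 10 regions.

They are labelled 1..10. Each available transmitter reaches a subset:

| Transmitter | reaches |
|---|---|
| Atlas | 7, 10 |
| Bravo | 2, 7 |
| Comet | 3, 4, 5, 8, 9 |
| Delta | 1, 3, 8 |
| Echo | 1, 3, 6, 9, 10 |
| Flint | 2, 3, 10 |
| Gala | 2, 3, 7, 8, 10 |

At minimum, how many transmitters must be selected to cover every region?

3

Comet and Echo and Gala together: Comet ∪ Echo ∪ Gala = {1, 2, 3, 4, 5, 6, 7, 8, 9, 10} — every region is covered.
Only Comet contains 4, so Comet is forced; the remaining 5 regions need at least 2 more transmitters (each remaining transmitter adds at most 3) — so at least 3 transmitters are needed, and 3 is optimal.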